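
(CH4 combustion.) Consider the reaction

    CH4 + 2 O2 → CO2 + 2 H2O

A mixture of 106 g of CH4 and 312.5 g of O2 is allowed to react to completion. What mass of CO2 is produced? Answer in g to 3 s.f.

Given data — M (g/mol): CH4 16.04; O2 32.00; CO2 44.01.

n(CH4) = 106.0 / 16.04 = 6.608 mol
n(O2) = 312.5 / 32.00 = 9.766 mol
n/ν → CH4: 6.608, O2: 4.883; O2 is limiting.
n(CO2) = (1/2) × 9.766 = 4.883 mol
mass = 4.883 × 44.01 = 214.9 g

215 g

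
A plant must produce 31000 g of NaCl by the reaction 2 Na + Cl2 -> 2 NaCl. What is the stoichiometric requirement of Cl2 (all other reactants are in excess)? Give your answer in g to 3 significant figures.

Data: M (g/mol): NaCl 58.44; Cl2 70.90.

18800 g

n(NaCl) = 31000 / 58.44 = 530.5 mol
n(Cl2) = (1/2) × 530.5 = 265.3 mol
mass = 265.3 × 70.90 = 18810 g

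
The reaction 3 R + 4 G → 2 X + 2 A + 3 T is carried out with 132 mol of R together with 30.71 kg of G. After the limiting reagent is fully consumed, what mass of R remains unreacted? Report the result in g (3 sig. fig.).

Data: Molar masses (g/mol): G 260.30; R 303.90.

13200 g

n(R) = 132.0 mol
n(G) = 30.71×1000 / 260.30 = 118.0 mol
n/ν → R: 44.00, G: 29.50; G is limiting.
R consumed = (3/4) × 118.0 = 88.50 mol
R remaining = 132.0 − 88.50 = 43.50 mol
mass = 43.50 × 303.90 = 13220 g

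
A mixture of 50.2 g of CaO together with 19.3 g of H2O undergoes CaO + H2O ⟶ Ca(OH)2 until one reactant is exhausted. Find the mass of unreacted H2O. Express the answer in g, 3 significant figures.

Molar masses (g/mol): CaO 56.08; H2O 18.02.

3.17 g

n(CaO) = 50.20 / 56.08 = 0.8951 mol
n(H2O) = 19.30 / 18.02 = 1.071 mol
n/ν for CaO = 0.8951/1 = 0.8951
n/ν for H2O = 1.071/1 = 1.071
Smallest n/ν is CaO → limiting reagent.
H2O consumed = (1/1) × 0.8951 = 0.8951 mol
H2O remaining = 1.071 − 0.8951 = 0.1759 mol
mass = 0.1759 × 18.02 = 3.170 g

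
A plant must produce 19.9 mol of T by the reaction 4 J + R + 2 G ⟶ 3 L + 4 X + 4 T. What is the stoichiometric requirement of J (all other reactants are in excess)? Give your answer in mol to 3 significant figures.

n(T) = 19.90 mol
n(J) = (4/4) × 19.90 = 19.90 mol

19.9 mol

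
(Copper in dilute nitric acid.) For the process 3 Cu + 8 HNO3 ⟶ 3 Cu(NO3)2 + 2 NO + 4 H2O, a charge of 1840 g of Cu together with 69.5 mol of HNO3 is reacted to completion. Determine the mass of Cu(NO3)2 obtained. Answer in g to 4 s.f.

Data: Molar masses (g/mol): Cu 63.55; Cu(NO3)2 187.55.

4888 g

n(Cu) = 1840 / 63.55 = 28.95 mol
n(HNO3) = 69.50 mol
n/ν for Cu = 28.95/3 = 9.650
n/ν for HNO3 = 69.50/8 = 8.688
Smallest n/ν is HNO3 → limiting reagent.
n(Cu(NO3)2) = (3/8) × 69.50 = 26.06 mol
mass = 26.06 × 187.55 = 4888 g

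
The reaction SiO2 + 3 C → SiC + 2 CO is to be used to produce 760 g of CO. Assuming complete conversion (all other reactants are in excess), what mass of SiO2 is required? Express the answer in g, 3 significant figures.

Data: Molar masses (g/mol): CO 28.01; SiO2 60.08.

n(CO) = 760 / 28.01 = 27.13 mol
n(SiO2) = (1/2) × 27.13 = 13.57 mol
mass = 13.57 × 60.08 = 815.3 g

815 g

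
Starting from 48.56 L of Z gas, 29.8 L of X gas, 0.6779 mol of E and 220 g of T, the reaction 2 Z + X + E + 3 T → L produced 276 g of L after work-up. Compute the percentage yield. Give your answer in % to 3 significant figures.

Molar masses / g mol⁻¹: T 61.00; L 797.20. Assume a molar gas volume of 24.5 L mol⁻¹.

n(Z) = 48.56 / 24.5 = 1.982 mol
n(X) = 29.80 / 24.5 = 1.216 mol
n(E) = 0.6779 mol
n(T) = 220.0 / 61.00 = 3.607 mol
n/ν for Z = 1.982/2 = 0.9910
n/ν for X = 1.216/1 = 1.216
n/ν for E = 0.6779/1 = 0.6779
n/ν for T = 3.607/3 = 1.202
Smallest n/ν is E → limiting reagent.
theoretical n(L) = (1/1) × 0.6779 = 0.6779 mol → 540.4 g
% yield = 276 / 540.4 × 100 = 51.07 %

51.1 %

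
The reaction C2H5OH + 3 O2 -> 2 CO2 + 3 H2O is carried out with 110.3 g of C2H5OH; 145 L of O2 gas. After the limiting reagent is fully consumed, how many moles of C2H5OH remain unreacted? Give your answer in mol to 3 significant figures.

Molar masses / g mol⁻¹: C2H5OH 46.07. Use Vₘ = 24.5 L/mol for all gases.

n(C2H5OH) = 110.3 / 46.07 = 2.394 mol
n(O2) = 145.0 / 24.5 = 5.918 mol
n/ν for C2H5OH = 2.394/1 = 2.394
n/ν for O2 = 5.918/3 = 1.973
Smallest n/ν is O2 → limiting reagent.
C2H5OH consumed = (1/3) × 5.918 = 1.973 mol
C2H5OH remaining = 2.394 − 1.973 = 0.4210 mol

0.421 mol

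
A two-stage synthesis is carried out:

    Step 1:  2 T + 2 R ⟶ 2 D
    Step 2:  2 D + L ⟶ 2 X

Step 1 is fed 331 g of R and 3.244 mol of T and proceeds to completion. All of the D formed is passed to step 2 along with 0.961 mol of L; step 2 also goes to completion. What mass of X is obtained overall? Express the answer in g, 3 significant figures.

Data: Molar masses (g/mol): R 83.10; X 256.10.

Step 1:
n(R) = 331.0 / 83.10 = 3.983 mol
n(T) = 3.244 mol
n/ν for R = 3.983/2 = 1.992
n/ν for T = 3.244/2 = 1.622
Smallest n/ν is T → limiting reagent.
n(D) produced = (2/2) × 3.244 = 3.244 mol
Step 2:
n(D) available = 3.244 mol
n(L) = 0.9610 mol
n/ν for D = 3.244/2 = 1.622
n/ν for L = 0.9610/1 = 0.9610
Smallest n/ν is L → limiting reagent.
n(X) = (2/1) × 0.9610 = 1.922 mol
mass = 1.922 × 256.10 = 492.2 g

492 g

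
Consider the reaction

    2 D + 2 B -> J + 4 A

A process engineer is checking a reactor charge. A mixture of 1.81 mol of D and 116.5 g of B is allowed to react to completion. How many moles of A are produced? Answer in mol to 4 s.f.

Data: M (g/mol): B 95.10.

2.450 mol

n(D) = 1.810 mol
n(B) = 116.5 / 95.10 = 1.225 mol
n/ν → D: 0.9050, B: 0.6125; B is limiting.
n(A) = (4/2) × 1.225 = 2.450 mol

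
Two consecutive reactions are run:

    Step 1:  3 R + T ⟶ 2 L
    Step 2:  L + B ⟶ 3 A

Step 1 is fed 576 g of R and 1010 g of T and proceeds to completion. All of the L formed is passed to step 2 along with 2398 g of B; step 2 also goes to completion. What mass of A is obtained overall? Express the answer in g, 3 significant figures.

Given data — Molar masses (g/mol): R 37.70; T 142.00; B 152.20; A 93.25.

2850 g

Step 1:
n(R) = 576.0 / 37.70 = 15.28 mol
n(T) = 1010 / 142.00 = 7.113 mol
n/ν for R = 15.28/3 = 5.093
n/ν for T = 7.113/1 = 7.113
Smallest n/ν is R → limiting reagent.
n(L) produced = (2/3) × 15.28 = 10.19 mol
Step 2:
n(L) available = 10.19 mol
n(B) = 2398 / 152.20 = 15.76 mol
n/ν for L = 10.19/1 = 10.19
n/ν for B = 15.76/1 = 15.76
Smallest n/ν is L → limiting reagent.
n(A) = (3/1) × 10.19 = 30.57 mol
mass = 30.57 × 93.25 = 2851 g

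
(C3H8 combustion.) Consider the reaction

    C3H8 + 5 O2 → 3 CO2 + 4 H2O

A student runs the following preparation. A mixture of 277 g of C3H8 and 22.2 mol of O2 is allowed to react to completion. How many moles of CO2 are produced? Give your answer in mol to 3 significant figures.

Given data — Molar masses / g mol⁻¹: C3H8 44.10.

13.3 mol

n(C3H8) = 277.0 / 44.10 = 6.281 mol
n(O2) = 22.20 mol
n/ν for C3H8 = 6.281/1 = 6.281
n/ν for O2 = 22.20/5 = 4.440
Smallest n/ν is O2 → limiting reagent.
n(CO2) = (3/5) × 22.20 = 13.32 mol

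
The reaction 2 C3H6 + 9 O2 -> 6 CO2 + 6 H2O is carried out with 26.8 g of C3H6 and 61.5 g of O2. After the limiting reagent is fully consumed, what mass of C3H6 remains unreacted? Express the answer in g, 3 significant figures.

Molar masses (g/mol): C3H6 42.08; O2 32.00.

8.83 g

n(C3H6) = 26.80 / 42.08 = 0.6369 mol
n(O2) = 61.50 / 32.00 = 1.922 mol
n/ν → C3H6: 0.3185, O2: 0.2136; O2 is limiting.
C3H6 consumed = (2/9) × 1.922 = 0.4271 mol
C3H6 remaining = 0.6369 − 0.4271 = 0.2098 mol
mass = 0.2098 × 42.08 = 8.828 g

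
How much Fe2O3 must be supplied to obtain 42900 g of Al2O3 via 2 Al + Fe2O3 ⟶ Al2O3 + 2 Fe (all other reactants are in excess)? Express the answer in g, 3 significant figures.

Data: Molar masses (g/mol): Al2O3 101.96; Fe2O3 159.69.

67200 g

n(Al2O3) = 42900 / 101.96 = 420.8 mol
n(Fe2O3) = (1/1) × 420.8 = 420.8 mol
mass = 420.8 × 159.69 = 67200 g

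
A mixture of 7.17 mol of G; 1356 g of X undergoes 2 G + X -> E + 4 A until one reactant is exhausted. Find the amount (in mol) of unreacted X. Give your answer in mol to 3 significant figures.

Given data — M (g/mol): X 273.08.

1.38 mol

n(G) = 7.170 mol
n(X) = 1356 / 273.08 = 4.966 mol
n/ν → G: 3.585, X: 4.966; G is limiting.
X consumed = (1/2) × 7.170 = 3.585 mol
X remaining = 4.966 − 3.585 = 1.381 mol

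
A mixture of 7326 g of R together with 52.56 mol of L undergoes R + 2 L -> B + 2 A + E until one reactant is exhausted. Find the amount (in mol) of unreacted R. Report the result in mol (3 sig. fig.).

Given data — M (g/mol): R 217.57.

7.39 mol

n(R) = 7326 / 217.57 = 33.67 mol
n(L) = 52.56 mol
n/ν for R = 33.67/1 = 33.67
n/ν for L = 52.56/2 = 26.28
Smallest n/ν is L → limiting reagent.
R consumed = (1/2) × 52.56 = 26.28 mol
R remaining = 33.67 − 26.28 = 7.390 mol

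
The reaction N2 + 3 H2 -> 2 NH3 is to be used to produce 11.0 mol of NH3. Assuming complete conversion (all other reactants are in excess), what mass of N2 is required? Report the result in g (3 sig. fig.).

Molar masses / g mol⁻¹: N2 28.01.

154 g

n(NH3) = 11.00 mol
n(N2) = (1/2) × 11.00 = 5.500 mol
mass = 5.500 × 28.01 = 154.1 g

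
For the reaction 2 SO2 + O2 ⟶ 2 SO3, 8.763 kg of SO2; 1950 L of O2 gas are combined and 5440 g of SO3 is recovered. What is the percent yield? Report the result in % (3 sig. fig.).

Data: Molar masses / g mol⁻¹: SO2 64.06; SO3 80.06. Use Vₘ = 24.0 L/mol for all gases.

n(SO2) = 8.763×1000 / 64.06 = 136.8 mol
n(O2) = 1950 / 24.0 = 81.25 mol
n/ν → SO2: 68.40, O2: 81.25; SO2 is limiting.
theoretical n(SO3) = (2/2) × 136.8 = 136.8 mol → 10950 g
% yield = 5440 / 10950 × 100 = 49.68 %

49.7 %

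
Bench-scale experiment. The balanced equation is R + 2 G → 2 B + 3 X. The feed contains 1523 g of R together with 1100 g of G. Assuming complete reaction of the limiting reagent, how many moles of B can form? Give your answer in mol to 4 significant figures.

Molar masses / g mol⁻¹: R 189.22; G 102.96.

10.68 mol

n(R) = 1523 / 189.22 = 8.049 mol
n(G) = 1100 / 102.96 = 10.68 mol
n/ν for R = 8.049/1 = 8.049
n/ν for G = 10.68/2 = 5.340
Smallest n/ν is G → limiting reagent.
n(B) = (2/2) × 10.68 = 10.68 mol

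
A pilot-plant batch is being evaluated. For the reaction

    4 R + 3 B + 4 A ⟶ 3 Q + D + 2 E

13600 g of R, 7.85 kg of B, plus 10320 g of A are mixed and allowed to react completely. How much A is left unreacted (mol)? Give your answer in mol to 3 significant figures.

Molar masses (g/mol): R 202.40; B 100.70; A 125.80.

n(R) = 13600 / 202.40 = 67.19 mol
n(B) = 7.850×1000 / 100.70 = 77.95 mol
n(A) = 10320 / 125.80 = 82.03 mol
n/ν → R: 16.80, B: 25.98, A: 20.51; R is limiting.
A consumed = (4/4) × 67.19 = 67.19 mol
A remaining = 82.03 − 67.19 = 14.84 mol

14.8 mol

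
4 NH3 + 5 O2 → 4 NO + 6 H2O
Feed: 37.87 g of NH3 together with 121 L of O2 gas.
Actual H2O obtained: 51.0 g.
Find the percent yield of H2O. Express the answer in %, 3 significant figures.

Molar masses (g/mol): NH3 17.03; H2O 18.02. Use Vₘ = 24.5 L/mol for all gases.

84.8 %

n(NH3) = 37.87 / 17.03 = 2.224 mol
n(O2) = 121.0 / 24.5 = 4.939 mol
n/ν for NH3 = 2.224/4 = 0.5560
n/ν for O2 = 4.939/5 = 0.9878
Smallest n/ν is NH3 → limiting reagent.
theoretical n(H2O) = (6/4) × 2.224 = 3.336 mol → 60.11 g
% yield = 51.0 / 60.11 × 100 = 84.84 %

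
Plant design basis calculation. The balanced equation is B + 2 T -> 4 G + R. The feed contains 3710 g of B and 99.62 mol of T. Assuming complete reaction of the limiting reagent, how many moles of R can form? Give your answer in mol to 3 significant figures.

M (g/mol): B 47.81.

n(B) = 3710 / 47.81 = 77.60 mol
n(T) = 99.62 mol
n/ν for B = 77.60/1 = 77.60
n/ν for T = 99.62/2 = 49.81
Smallest n/ν is T → limiting reagent.
n(R) = (1/2) × 99.62 = 49.81 mol

49.8 mol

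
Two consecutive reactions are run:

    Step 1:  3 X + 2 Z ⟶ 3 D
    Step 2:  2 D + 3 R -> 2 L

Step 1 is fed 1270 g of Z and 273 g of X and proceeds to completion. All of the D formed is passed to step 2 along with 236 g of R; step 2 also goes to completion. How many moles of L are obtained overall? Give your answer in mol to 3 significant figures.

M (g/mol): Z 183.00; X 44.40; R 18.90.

6.15 mol

Step 1:
n(Z) = 1270 / 183.00 = 6.940 mol
n(X) = 273.0 / 44.40 = 6.149 mol
n/ν for Z = 6.940/2 = 3.470
n/ν for X = 6.149/3 = 2.050
Smallest n/ν is X → limiting reagent.
n(D) produced = (3/3) × 6.149 = 6.149 mol
Step 2:
n(D) available = 6.149 mol
n(R) = 236.0 / 18.90 = 12.49 mol
n/ν for D = 6.149/2 = 3.075
n/ν for R = 12.49/3 = 4.163
Smallest n/ν is D → limiting reagent.
n(L) = (2/2) × 6.149 = 6.149 mol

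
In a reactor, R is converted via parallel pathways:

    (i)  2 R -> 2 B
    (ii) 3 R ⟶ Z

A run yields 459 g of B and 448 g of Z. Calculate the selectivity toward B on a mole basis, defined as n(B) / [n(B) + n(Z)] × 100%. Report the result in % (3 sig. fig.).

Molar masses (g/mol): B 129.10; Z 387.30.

n(B) = 459 / 129.10 = 3.555 mol
n(Z) = 448 / 387.30 = 1.157 mol
selectivity = 3.555/(3.555+1.157) × 100 = 75.45 %

75.5 %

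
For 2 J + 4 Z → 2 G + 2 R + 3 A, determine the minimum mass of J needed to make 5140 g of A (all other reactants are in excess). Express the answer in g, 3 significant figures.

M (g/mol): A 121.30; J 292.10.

8250 g

n(A) = 5140 / 121.30 = 42.37 mol
n(J) = (2/3) × 42.37 = 28.25 mol
mass = 28.25 × 292.10 = 8252 g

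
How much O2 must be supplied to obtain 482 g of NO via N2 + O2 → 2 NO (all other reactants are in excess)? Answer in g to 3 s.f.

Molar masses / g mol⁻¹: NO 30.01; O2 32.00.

n(NO) = 482 / 30.01 = 16.06 mol
n(O2) = (1/2) × 16.06 = 8.030 mol
mass = 8.030 × 32.00 = 257.0 g

257 g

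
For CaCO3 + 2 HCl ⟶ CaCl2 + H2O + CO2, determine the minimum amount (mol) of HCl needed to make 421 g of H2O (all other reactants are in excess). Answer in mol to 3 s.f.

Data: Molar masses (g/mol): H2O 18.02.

n(H2O) = 421 / 18.02 = 23.36 mol
n(HCl) = (2/1) × 23.36 = 46.72 mol

46.7 mol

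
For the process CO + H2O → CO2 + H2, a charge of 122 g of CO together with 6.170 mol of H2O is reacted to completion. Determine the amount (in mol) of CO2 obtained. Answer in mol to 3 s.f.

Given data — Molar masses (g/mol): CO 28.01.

4.36 mol

n(CO) = 122.0 / 28.01 = 4.356 mol
n(H2O) = 6.170 mol
n/ν for CO = 4.356/1 = 4.356
n/ν for H2O = 6.170/1 = 6.170
Smallest n/ν is CO → limiting reagent.
n(CO2) = (1/1) × 4.356 = 4.356 mol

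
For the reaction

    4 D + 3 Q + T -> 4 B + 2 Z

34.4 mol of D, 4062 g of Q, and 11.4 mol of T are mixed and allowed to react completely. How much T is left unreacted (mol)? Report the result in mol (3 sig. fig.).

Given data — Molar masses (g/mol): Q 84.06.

n(D) = 34.40 mol
n(Q) = 4062 / 84.06 = 48.32 mol
n(T) = 11.40 mol
n/ν → D: 8.600, Q: 16.11, T: 11.40; D is limiting.
T consumed = (1/4) × 34.40 = 8.600 mol
T remaining = 11.40 − 8.600 = 2.800 mol

2.80 mol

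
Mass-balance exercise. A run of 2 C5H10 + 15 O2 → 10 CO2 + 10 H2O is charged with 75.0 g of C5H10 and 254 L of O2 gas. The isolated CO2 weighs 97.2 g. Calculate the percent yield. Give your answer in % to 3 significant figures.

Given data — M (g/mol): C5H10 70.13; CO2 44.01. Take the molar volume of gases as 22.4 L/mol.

n(C5H10) = 75.00 / 70.13 = 1.069 mol
n(O2) = 254.0 / 22.4 = 11.34 mol
n/ν for C5H10 = 1.069/2 = 0.5345
n/ν for O2 = 11.34/15 = 0.7560
Smallest n/ν is C5H10 → limiting reagent.
theoretical n(CO2) = (10/2) × 1.069 = 5.345 mol → 235.2 g
% yield = 97.2 / 235.2 × 100 = 41.33 %

41.3 %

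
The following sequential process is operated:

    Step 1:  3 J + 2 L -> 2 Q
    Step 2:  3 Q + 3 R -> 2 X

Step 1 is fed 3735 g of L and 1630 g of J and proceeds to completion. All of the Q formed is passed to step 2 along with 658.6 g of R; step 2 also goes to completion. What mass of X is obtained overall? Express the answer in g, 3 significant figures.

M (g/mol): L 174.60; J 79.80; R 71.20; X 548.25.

3380 g

Step 1:
n(L) = 3735 / 174.60 = 21.39 mol
n(J) = 1630 / 79.80 = 20.43 mol
n/ν for L = 21.39/2 = 10.70
n/ν for J = 20.43/3 = 6.810
Smallest n/ν is J → limiting reagent.
n(Q) produced = (2/3) × 20.43 = 13.62 mol
Step 2:
n(Q) available = 13.62 mol
n(R) = 658.6 / 71.20 = 9.250 mol
n/ν for Q = 13.62/3 = 4.540
n/ν for R = 9.250/3 = 3.083
Smallest n/ν is R → limiting reagent.
n(X) = (2/3) × 9.250 = 6.167 mol
mass = 6.167 × 548.25 = 3381 g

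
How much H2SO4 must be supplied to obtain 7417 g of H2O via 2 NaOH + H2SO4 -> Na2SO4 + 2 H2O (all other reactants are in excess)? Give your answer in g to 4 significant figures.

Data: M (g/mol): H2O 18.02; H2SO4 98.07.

20180 g

n(H2O) = 7417 / 18.02 = 411.6 mol
n(H2SO4) = (1/2) × 411.6 = 205.8 mol
mass = 205.8 × 98.07 = 20180 g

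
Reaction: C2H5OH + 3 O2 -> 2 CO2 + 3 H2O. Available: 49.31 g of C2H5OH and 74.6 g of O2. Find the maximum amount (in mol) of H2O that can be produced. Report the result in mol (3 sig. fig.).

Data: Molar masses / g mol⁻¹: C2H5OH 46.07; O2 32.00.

2.33 mol

n(C2H5OH) = 49.31 / 46.07 = 1.070 mol
n(O2) = 74.60 / 32.00 = 2.331 mol
n/ν for C2H5OH = 1.070/1 = 1.070
n/ν for O2 = 2.331/3 = 0.7770
Smallest n/ν is O2 → limiting reagent.
n(H2O) = (3/3) × 2.331 = 2.331 mol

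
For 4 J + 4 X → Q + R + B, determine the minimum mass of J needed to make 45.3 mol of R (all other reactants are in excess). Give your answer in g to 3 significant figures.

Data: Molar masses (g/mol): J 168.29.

30500 g

n(R) = 45.30 mol
n(J) = (4/1) × 45.30 = 181.2 mol
mass = 181.2 × 168.29 = 30490 g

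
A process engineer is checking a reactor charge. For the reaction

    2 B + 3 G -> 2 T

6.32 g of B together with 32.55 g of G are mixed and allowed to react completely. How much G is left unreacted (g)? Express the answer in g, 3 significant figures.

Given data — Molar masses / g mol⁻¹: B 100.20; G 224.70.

11.3 g

n(B) = 6.320 / 100.20 = 0.06307 mol
n(G) = 32.55 / 224.70 = 0.1449 mol
n/ν for B = 0.06307/2 = 0.03154
n/ν for G = 0.1449/3 = 0.04830
Smallest n/ν is B → limiting reagent.
G consumed = (3/2) × 0.06307 = 0.09461 mol
G remaining = 0.1449 − 0.09461 = 0.05029 mol
mass = 0.05029 × 224.70 = 11.30 g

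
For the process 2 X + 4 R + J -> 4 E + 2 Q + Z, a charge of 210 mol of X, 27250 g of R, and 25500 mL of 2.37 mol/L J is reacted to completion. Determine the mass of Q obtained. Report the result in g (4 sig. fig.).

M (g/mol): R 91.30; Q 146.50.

17710 g

n(X) = 210.0 mol
n(R) = 27250 / 91.30 = 298.5 mol
n(J) = 2.37 × 25500/1000 = 60.44 mol
n/ν → X: 105.0, R: 74.63, J: 60.44; J is limiting.
n(Q) = (2/1) × 60.44 = 120.9 mol
mass = 120.9 × 146.50 = 17710 g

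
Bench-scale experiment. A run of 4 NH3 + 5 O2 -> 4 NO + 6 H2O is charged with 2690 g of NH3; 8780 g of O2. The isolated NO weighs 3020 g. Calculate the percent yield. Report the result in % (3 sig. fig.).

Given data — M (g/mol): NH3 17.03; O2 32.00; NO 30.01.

63.7 %

n(NH3) = 2690 / 17.03 = 158.0 mol
n(O2) = 8780 / 32.00 = 274.4 mol
n/ν for NH3 = 158.0/4 = 39.50
n/ν for O2 = 274.4/5 = 54.88
Smallest n/ν is NH3 → limiting reagent.
theoretical n(NO) = (4/4) × 158.0 = 158.0 mol → 4742 g
% yield = 3020 / 4742 × 100 = 63.69 %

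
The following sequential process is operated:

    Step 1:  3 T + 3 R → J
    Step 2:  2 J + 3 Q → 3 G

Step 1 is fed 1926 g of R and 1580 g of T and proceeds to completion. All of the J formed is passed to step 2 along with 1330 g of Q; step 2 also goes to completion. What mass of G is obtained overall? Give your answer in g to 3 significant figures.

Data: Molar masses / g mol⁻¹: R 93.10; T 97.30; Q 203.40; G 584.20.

3820 g

Step 1:
n(R) = 1926 / 93.10 = 20.69 mol
n(T) = 1580 / 97.30 = 16.24 mol
n/ν for R = 20.69/3 = 6.897
n/ν for T = 16.24/3 = 5.413
Smallest n/ν is T → limiting reagent.
n(J) produced = (1/3) × 16.24 = 5.413 mol
Step 2:
n(J) available = 5.413 mol
n(Q) = 1330 / 203.40 = 6.539 mol
n/ν for J = 5.413/2 = 2.707
n/ν for Q = 6.539/3 = 2.180
Smallest n/ν is Q → limiting reagent.
n(G) = (3/3) × 6.539 = 6.539 mol
mass = 6.539 × 584.20 = 3820 g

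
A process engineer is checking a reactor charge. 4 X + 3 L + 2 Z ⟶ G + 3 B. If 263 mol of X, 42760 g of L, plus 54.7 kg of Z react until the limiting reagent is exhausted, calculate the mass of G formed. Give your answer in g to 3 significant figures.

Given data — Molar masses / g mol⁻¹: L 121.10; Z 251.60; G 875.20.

57500 g

n(X) = 263.0 mol
n(L) = 42760 / 121.10 = 353.1 mol
n(Z) = 54.70×1000 / 251.60 = 217.4 mol
n/ν for X = 263.0/4 = 65.75
n/ν for L = 353.1/3 = 117.7
n/ν for Z = 217.4/2 = 108.7
Smallest n/ν is X → limiting reagent.
n(G) = (1/4) × 263.0 = 65.75 mol
mass = 65.75 × 875.20 = 57540 g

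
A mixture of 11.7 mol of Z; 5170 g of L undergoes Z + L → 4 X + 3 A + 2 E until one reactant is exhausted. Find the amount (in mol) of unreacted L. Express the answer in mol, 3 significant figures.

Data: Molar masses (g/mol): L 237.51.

10.1 mol

n(Z) = 11.70 mol
n(L) = 5170 / 237.51 = 21.77 mol
n/ν for Z = 11.70/1 = 11.70
n/ν for L = 21.77/1 = 21.77
Smallest n/ν is Z → limiting reagent.
L consumed = (1/1) × 11.70 = 11.70 mol
L remaining = 21.77 − 11.70 = 10.07 mol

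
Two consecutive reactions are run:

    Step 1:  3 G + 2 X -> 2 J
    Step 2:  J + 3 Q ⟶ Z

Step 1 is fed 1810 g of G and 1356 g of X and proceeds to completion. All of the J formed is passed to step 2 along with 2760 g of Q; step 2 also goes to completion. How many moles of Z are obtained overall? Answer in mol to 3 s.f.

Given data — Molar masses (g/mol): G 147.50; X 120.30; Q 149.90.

6.14 mol

Step 1:
n(G) = 1810 / 147.50 = 12.27 mol
n(X) = 1356 / 120.30 = 11.27 mol
n/ν → G: 4.090, X: 5.635; G is limiting.
n(J) produced = (2/3) × 12.27 = 8.180 mol
Step 2:
n(J) available = 8.180 mol
n(Q) = 2760 / 149.90 = 18.41 mol
n/ν → J: 8.180, Q: 6.137; Q is limiting.
n(Z) = (1/3) × 18.41 = 6.137 mol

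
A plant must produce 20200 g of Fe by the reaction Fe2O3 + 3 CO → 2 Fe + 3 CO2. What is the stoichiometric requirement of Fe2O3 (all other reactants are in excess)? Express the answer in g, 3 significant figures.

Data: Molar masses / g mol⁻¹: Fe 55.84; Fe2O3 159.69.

28900 g

n(Fe) = 20200 / 55.84 = 361.7 mol
n(Fe2O3) = (1/2) × 361.7 = 180.9 mol
mass = 180.9 × 159.69 = 28890 g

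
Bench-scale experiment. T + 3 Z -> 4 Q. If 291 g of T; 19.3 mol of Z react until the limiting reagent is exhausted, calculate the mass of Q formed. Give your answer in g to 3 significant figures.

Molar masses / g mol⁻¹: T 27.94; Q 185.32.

n(T) = 291.0 / 27.94 = 10.42 mol
n(Z) = 19.30 mol
n/ν for T = 10.42/1 = 10.42
n/ν for Z = 19.30/3 = 6.433
Smallest n/ν is Z → limiting reagent.
n(Q) = (4/3) × 19.30 = 25.73 mol
mass = 25.73 × 185.32 = 4768 g

4770 g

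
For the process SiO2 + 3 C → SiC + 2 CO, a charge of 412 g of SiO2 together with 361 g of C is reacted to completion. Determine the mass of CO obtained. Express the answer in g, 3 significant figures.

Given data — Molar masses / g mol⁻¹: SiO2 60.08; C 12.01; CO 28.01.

384 g

n(SiO2) = 412.0 / 60.08 = 6.858 mol
n(C) = 361.0 / 12.01 = 30.06 mol
n/ν for SiO2 = 6.858/1 = 6.858
n/ν for C = 30.06/3 = 10.02
Smallest n/ν is SiO2 → limiting reagent.
n(CO) = (2/1) × 6.858 = 13.72 mol
mass = 13.72 × 28.01 = 384.3 g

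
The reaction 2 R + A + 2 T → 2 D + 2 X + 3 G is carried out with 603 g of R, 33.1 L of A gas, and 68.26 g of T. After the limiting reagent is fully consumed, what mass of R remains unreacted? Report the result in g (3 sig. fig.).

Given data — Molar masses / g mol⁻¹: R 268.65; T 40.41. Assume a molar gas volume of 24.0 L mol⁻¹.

n(R) = 603.0 / 268.65 = 2.245 mol
n(A) = 33.10 / 24.0 = 1.379 mol
n(T) = 68.26 / 40.41 = 1.689 mol
n/ν for R = 2.245/2 = 1.123
n/ν for A = 1.379/1 = 1.379
n/ν for T = 1.689/2 = 0.8445
Smallest n/ν is T → limiting reagent.
R consumed = (2/2) × 1.689 = 1.689 mol
R remaining = 2.245 − 1.689 = 0.5560 mol
mass = 0.5560 × 268.65 = 149.4 g

149 g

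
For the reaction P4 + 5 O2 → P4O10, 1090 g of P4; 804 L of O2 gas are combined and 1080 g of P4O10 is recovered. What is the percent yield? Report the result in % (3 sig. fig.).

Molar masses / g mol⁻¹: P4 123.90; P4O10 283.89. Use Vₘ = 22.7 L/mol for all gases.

53.7 %

n(P4) = 1090 / 123.90 = 8.797 mol
n(O2) = 804.0 / 22.7 = 35.42 mol
n/ν → P4: 8.797, O2: 7.084; O2 is limiting.
theoretical n(P4O10) = (1/5) × 35.42 = 7.084 mol → 2011 g
% yield = 1080 / 2011 × 100 = 53.70 %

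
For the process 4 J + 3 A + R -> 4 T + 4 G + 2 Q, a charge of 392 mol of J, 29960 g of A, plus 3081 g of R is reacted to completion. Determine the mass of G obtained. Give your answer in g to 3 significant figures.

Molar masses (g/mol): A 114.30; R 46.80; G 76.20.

20100 g

n(J) = 392.0 mol
n(A) = 29960 / 114.30 = 262.1 mol
n(R) = 3081 / 46.80 = 65.83 mol
n/ν → J: 98.00, A: 87.37, R: 65.83; R is limiting.
n(G) = (4/1) × 65.83 = 263.3 mol
mass = 263.3 × 76.20 = 20060 g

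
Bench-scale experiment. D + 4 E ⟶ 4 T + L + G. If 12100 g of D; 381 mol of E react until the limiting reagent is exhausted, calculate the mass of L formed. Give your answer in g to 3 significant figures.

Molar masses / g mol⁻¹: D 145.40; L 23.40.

1950 g

n(D) = 12100 / 145.40 = 83.22 mol
n(E) = 381.0 mol
n/ν for D = 83.22/1 = 83.22
n/ν for E = 381.0/4 = 95.25
Smallest n/ν is D → limiting reagent.
n(L) = (1/1) × 83.22 = 83.22 mol
mass = 83.22 × 23.40 = 1947 g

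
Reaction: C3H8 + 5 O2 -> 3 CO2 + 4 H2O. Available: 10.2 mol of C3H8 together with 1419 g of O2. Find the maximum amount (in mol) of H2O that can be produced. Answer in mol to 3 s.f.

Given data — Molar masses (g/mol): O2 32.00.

n(C3H8) = 10.20 mol
n(O2) = 1419 / 32.00 = 44.34 mol
n/ν → C3H8: 10.20, O2: 8.868; O2 is limiting.
n(H2O) = (4/5) × 44.34 = 35.47 mol

35.5 mol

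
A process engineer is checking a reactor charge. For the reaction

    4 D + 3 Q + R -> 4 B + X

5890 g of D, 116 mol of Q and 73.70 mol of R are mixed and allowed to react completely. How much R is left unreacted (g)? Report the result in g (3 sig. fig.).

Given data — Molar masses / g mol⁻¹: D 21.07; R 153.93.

n(D) = 5890 / 21.07 = 279.5 mol
n(Q) = 116.0 mol
n(R) = 73.70 mol
n/ν for D = 279.5/4 = 69.88
n/ν for Q = 116.0/3 = 38.67
n/ν for R = 73.70/1 = 73.70
Smallest n/ν is Q → limiting reagent.
R consumed = (1/3) × 116.0 = 38.67 mol
R remaining = 73.70 − 38.67 = 35.03 mol
mass = 35.03 × 153.93 = 5392 g

5390 g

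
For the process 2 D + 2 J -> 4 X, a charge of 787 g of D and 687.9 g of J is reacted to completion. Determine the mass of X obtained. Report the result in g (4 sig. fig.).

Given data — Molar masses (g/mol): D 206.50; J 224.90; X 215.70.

n(D) = 787.0 / 206.50 = 3.811 mol
n(J) = 687.9 / 224.90 = 3.059 mol
n/ν → D: 1.906, J: 1.530; J is limiting.
n(X) = (4/2) × 3.059 = 6.118 mol
mass = 6.118 × 215.70 = 1320 g

1320 g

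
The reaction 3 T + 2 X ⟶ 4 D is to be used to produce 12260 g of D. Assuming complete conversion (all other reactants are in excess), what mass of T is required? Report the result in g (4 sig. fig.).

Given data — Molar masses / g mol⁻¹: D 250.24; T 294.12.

n(D) = 12260 / 250.24 = 48.99 mol
n(T) = (3/4) × 48.99 = 36.74 mol
mass = 36.74 × 294.12 = 10810 g

10810 g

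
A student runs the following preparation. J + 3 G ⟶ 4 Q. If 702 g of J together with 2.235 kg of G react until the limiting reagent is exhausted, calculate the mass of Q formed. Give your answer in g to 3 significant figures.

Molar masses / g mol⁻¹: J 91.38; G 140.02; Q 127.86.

2720 g

n(J) = 702.0 / 91.38 = 7.682 mol
n(G) = 2.235×1000 / 140.02 = 15.96 mol
n/ν → J: 7.682, G: 5.320; G is limiting.
n(Q) = (4/3) × 15.96 = 21.28 mol
mass = 21.28 × 127.86 = 2721 g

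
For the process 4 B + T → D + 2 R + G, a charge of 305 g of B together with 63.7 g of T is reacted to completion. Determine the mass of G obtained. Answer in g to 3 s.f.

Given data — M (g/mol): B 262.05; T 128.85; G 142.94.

41.6 g

n(B) = 305.0 / 262.05 = 1.164 mol
n(T) = 63.70 / 128.85 = 0.4944 mol
n/ν for B = 1.164/4 = 0.2910
n/ν for T = 0.4944/1 = 0.4944
Smallest n/ν is B → limiting reagent.
n(G) = (1/4) × 1.164 = 0.2910 mol
mass = 0.2910 × 142.94 = 41.60 g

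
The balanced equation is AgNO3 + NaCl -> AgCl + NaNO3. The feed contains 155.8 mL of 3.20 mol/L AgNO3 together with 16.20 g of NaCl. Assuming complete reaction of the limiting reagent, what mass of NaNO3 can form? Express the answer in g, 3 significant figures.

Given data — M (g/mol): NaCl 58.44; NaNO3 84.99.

n(AgNO3) = 3.20 × 155.8/1000 = 0.4986 mol
n(NaCl) = 16.20 / 58.44 = 0.2772 mol
n/ν → AgNO3: 0.4986, NaCl: 0.2772; NaCl is limiting.
n(NaNO3) = (1/1) × 0.2772 = 0.2772 mol
mass = 0.2772 × 84.99 = 23.56 g

23.6 g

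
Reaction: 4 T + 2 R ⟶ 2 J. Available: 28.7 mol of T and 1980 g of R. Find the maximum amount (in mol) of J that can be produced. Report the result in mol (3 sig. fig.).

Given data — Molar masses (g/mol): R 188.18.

n(T) = 28.70 mol
n(R) = 1980 / 188.18 = 10.52 mol
n/ν → T: 7.175, R: 5.260; R is limiting.
n(J) = (2/2) × 10.52 = 10.52 mol

10.5 mol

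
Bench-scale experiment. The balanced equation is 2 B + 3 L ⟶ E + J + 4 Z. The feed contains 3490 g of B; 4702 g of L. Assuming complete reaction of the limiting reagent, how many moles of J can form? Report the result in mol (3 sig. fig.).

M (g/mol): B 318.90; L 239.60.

n(B) = 3490 / 318.90 = 10.94 mol
n(L) = 4702 / 239.60 = 19.62 mol
n/ν for B = 10.94/2 = 5.470
n/ν for L = 19.62/3 = 6.540
Smallest n/ν is B → limiting reagent.
n(J) = (1/2) × 10.94 = 5.470 mol

5.47 mol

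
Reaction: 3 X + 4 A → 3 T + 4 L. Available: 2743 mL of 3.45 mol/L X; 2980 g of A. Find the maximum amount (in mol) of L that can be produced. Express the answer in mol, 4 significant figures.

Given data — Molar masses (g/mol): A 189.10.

12.62 mol

n(X) = 3.45 × 2743/1000 = 9.463 mol
n(A) = 2980 / 189.10 = 15.76 mol
n/ν for X = 9.463/3 = 3.154
n/ν for A = 15.76/4 = 3.940
Smallest n/ν is X → limiting reagent.
n(L) = (4/3) × 9.463 = 12.62 mol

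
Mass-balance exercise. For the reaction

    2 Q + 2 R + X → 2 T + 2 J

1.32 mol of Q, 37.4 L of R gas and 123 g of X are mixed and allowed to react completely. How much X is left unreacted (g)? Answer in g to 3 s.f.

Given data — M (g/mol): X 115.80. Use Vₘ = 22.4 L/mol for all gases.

n(Q) = 1.320 mol
n(R) = 37.40 / 22.4 = 1.670 mol
n(X) = 123.0 / 115.80 = 1.062 mol
n/ν → Q: 0.6600, R: 0.8350, X: 1.062; Q is limiting.
X consumed = (1/2) × 1.320 = 0.6600 mol
X remaining = 1.062 − 0.6600 = 0.4020 mol
mass = 0.4020 × 115.80 = 46.55 g

46.6 g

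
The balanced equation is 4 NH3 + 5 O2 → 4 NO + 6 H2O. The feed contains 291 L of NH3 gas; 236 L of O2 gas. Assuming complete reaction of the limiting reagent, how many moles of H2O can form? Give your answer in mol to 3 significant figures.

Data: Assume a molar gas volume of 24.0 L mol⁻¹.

11.8 mol

n(NH3) = 291.0 / 24.0 = 12.13 mol
n(O2) = 236.0 / 24.0 = 9.833 mol
n/ν for NH3 = 12.13/4 = 3.033
n/ν for O2 = 9.833/5 = 1.967
Smallest n/ν is O2 → limiting reagent.
n(H2O) = (6/5) × 9.833 = 11.80 mol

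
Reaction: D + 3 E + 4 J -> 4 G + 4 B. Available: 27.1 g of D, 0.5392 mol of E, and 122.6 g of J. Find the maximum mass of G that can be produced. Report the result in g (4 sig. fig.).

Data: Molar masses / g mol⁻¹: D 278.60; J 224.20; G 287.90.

112.0 g

n(D) = 27.10 / 278.60 = 0.09727 mol
n(E) = 0.5392 mol
n(J) = 122.6 / 224.20 = 0.5468 mol
n/ν for D = 0.09727/1 = 0.09727
n/ν for E = 0.5392/3 = 0.1797
n/ν for J = 0.5468/4 = 0.1367
Smallest n/ν is D → limiting reagent.
n(G) = (4/1) × 0.09727 = 0.3891 mol
mass = 0.3891 × 287.90 = 112.0 g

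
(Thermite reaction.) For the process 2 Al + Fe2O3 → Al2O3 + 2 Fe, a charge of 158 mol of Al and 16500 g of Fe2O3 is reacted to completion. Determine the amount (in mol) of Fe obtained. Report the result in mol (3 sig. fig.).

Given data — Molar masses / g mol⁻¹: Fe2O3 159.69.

158 mol

n(Al) = 158.0 mol
n(Fe2O3) = 16500 / 159.69 = 103.3 mol
n/ν → Al: 79.00, Fe2O3: 103.3; Al is limiting.
n(Fe) = (2/2) × 158.0 = 158.0 mol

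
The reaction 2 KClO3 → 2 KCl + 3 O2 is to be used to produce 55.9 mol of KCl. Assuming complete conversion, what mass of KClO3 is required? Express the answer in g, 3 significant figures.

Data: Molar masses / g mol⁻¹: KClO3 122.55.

6850 g

n(KCl) = 55.90 mol
n(KClO3) = (2/2) × 55.90 = 55.90 mol
mass = 55.90 × 122.55 = 6851 g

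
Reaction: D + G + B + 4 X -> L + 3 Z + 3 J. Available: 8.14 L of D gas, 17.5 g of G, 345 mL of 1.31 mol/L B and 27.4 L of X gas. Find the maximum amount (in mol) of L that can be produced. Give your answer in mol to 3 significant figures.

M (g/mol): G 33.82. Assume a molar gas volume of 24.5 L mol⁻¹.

n(D) = 8.140 / 24.5 = 0.3322 mol
n(G) = 17.50 / 33.82 = 0.5174 mol
n(B) = 1.31 × 345.0/1000 = 0.4520 mol
n(X) = 27.40 / 24.5 = 1.118 mol
n/ν for D = 0.3322/1 = 0.3322
n/ν for G = 0.5174/1 = 0.5174
n/ν for B = 0.4520/1 = 0.4520
n/ν for X = 1.118/4 = 0.2795
Smallest n/ν is X → limiting reagent.
n(L) = (1/4) × 1.118 = 0.2795 mol

0.280 mol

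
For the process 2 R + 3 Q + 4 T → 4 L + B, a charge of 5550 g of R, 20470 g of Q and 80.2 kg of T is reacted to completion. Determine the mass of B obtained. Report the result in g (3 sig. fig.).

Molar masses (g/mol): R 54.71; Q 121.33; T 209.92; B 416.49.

n(R) = 5550 / 54.71 = 101.4 mol
n(Q) = 20470 / 121.33 = 168.7 mol
n(T) = 80.20×1000 / 209.92 = 382.1 mol
n/ν → R: 50.70, Q: 56.23, T: 95.53; R is limiting.
n(B) = (1/2) × 101.4 = 50.70 mol
mass = 50.70 × 416.49 = 21120 g

21100 g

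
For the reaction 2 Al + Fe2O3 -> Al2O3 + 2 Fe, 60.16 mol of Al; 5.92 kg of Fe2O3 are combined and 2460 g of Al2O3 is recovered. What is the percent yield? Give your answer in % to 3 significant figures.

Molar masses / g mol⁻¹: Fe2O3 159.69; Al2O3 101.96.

n(Al) = 60.16 mol
n(Fe2O3) = 5.920×1000 / 159.69 = 37.07 mol
n/ν for Al = 60.16/2 = 30.08
n/ν for Fe2O3 = 37.07/1 = 37.07
Smallest n/ν is Al → limiting reagent.
theoretical n(Al2O3) = (1/2) × 60.16 = 30.08 mol → 3067 g
% yield = 2460 / 3067 × 100 = 80.21 %

80.2 %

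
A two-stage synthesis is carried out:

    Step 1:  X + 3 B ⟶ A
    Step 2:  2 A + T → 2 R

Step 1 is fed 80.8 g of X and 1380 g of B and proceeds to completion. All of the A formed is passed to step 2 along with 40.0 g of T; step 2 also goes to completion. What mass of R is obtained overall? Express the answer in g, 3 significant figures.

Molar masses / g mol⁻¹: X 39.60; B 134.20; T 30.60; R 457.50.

933 g

Step 1:
n(X) = 80.80 / 39.60 = 2.040 mol
n(B) = 1380 / 134.20 = 10.28 mol
n/ν for X = 2.040/1 = 2.040
n/ν for B = 10.28/3 = 3.427
Smallest n/ν is X → limiting reagent.
n(A) produced = (1/1) × 2.040 = 2.040 mol
Step 2:
n(A) available = 2.040 mol
n(T) = 40.00 / 30.60 = 1.307 mol
n/ν for A = 2.040/2 = 1.020
n/ν for T = 1.307/1 = 1.307
Smallest n/ν is A → limiting reagent.
n(R) = (2/2) × 2.040 = 2.040 mol
mass = 2.040 × 457.50 = 933.3 g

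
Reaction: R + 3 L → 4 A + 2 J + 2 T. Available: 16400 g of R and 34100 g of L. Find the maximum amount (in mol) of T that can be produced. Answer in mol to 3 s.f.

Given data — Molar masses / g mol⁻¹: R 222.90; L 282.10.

n(R) = 16400 / 222.90 = 73.58 mol
n(L) = 34100 / 282.10 = 120.9 mol
n/ν → R: 73.58, L: 40.30; L is limiting.
n(T) = (2/3) × 120.9 = 80.60 mol

80.6 mol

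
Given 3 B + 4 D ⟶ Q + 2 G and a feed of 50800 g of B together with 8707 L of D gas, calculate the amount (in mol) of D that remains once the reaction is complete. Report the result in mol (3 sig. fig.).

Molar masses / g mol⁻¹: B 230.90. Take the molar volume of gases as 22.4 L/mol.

n(B) = 50800 / 230.90 = 220.0 mol
n(D) = 8707 / 22.4 = 388.7 mol
n/ν for B = 220.0/3 = 73.33
n/ν for D = 388.7/4 = 97.18
Smallest n/ν is B → limiting reagent.
D consumed = (4/3) × 220.0 = 293.3 mol
D remaining = 388.7 − 293.3 = 95.40 mol

95.4 mol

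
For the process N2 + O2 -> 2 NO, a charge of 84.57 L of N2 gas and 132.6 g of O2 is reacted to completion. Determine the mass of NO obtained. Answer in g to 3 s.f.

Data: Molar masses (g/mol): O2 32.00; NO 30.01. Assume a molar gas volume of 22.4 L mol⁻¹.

n(N2) = 84.57 / 22.4 = 3.775 mol
n(O2) = 132.6 / 32.00 = 4.144 mol
n/ν → N2: 3.775, O2: 4.144; N2 is limiting.
n(NO) = (2/1) × 3.775 = 7.550 mol
mass = 7.550 × 30.01 = 226.6 g

227 g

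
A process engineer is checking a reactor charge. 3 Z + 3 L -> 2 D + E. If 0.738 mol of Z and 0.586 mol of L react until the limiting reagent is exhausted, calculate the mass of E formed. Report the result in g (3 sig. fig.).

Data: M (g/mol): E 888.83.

174 g

n(Z) = 0.7380 mol
n(L) = 0.5860 mol
n/ν → Z: 0.2460, L: 0.1953; L is limiting.
n(E) = (1/3) × 0.5860 = 0.1953 mol
mass = 0.1953 × 888.83 = 173.6 g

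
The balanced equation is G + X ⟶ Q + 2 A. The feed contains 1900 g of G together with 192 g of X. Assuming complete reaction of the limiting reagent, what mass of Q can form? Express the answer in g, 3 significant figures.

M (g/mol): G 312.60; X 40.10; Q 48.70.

n(G) = 1900 / 312.60 = 6.078 mol
n(X) = 192.0 / 40.10 = 4.788 mol
n/ν → G: 6.078, X: 4.788; X is limiting.
n(Q) = (1/1) × 4.788 = 4.788 mol
mass = 4.788 × 48.70 = 233.2 g

233 g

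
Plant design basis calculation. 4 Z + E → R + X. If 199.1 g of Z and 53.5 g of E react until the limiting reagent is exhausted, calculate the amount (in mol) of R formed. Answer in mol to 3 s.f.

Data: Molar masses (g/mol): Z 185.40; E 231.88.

0.231 mol

n(Z) = 199.1 / 185.40 = 1.074 mol
n(E) = 53.50 / 231.88 = 0.2307 mol
n/ν for Z = 1.074/4 = 0.2685
n/ν for E = 0.2307/1 = 0.2307
Smallest n/ν is E → limiting reagent.
n(R) = (1/1) × 0.2307 = 0.2307 mol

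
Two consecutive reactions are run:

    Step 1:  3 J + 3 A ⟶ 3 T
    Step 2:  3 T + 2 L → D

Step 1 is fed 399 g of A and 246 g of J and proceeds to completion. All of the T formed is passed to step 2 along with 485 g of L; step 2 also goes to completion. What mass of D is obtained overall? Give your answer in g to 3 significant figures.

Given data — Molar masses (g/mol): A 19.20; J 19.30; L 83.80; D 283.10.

819 g

Step 1:
n(A) = 399.0 / 19.20 = 20.78 mol
n(J) = 246.0 / 19.30 = 12.75 mol
n/ν for A = 20.78/3 = 6.927
n/ν for J = 12.75/3 = 4.250
Smallest n/ν is J → limiting reagent.
n(T) produced = (3/3) × 12.75 = 12.75 mol
Step 2:
n(T) available = 12.75 mol
n(L) = 485.0 / 83.80 = 5.788 mol
n/ν for T = 12.75/3 = 4.250
n/ν for L = 5.788/2 = 2.894
Smallest n/ν is L → limiting reagent.
n(D) = (1/2) × 5.788 = 2.894 mol
mass = 2.894 × 283.10 = 819.3 g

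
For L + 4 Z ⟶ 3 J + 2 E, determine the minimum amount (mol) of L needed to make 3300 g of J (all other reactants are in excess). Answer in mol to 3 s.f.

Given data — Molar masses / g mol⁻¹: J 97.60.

n(J) = 3300 / 97.60 = 33.81 mol
n(L) = (1/3) × 33.81 = 11.27 mol

11.3 mol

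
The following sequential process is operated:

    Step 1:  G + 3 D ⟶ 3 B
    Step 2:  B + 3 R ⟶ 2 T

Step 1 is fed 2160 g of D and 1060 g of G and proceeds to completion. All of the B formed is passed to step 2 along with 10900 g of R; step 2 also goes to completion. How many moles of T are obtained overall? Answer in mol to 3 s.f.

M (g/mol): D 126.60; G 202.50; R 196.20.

31.4 mol

Step 1:
n(D) = 2160 / 126.60 = 17.06 mol
n(G) = 1060 / 202.50 = 5.235 mol
n/ν for D = 17.06/3 = 5.687
n/ν for G = 5.235/1 = 5.235
Smallest n/ν is G → limiting reagent.
n(B) produced = (3/1) × 5.235 = 15.71 mol
Step 2:
n(B) available = 15.71 mol
n(R) = 10900 / 196.20 = 55.56 mol
n/ν for B = 15.71/1 = 15.71
n/ν for R = 55.56/3 = 18.52
Smallest n/ν is B → limiting reagent.
n(T) = (2/1) × 15.71 = 31.42 mol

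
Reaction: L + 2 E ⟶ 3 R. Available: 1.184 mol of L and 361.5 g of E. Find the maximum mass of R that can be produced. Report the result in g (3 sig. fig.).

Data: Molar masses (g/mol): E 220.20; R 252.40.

n(L) = 1.184 mol
n(E) = 361.5 / 220.20 = 1.642 mol
n/ν for L = 1.184/1 = 1.184
n/ν for E = 1.642/2 = 0.8210
Smallest n/ν is E → limiting reagent.
n(R) = (3/2) × 1.642 = 2.463 mol
mass = 2.463 × 252.40 = 621.7 g

622 g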